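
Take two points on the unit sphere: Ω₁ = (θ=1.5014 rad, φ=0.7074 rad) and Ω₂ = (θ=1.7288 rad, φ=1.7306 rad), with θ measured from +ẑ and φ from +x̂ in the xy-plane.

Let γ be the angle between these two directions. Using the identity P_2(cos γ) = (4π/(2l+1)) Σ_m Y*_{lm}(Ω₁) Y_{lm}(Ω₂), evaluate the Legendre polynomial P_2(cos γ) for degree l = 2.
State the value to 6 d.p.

Term-by-term m-sum for l=2 (normalisation 4π/5 = 2.513274):
  [-2]  conj(Y_{2,-2})(Ω₁) = +0.059725+0.379749i ; Y_{2,-2}(Ω₂) = -0.357634+0.118360i ; Δ = -0.066307-0.128742i
  [-1]  conj(Y_{2,-1})(Ω₁) = +0.040617+0.034729i ; Y_{2,-1}(Ω₂) = +0.019102+0.118514i ; Δ = -0.003340+0.005477i
  [+0]  conj(Y_{2,0})(Ω₁) = -0.310842-0.000000i ; Y_{2,0}(Ω₂) = -0.291966+0.000000i ; Δ = +0.090755+0.000000i
  [+1]  conj(Y_{2,1})(Ω₁) = -0.040617+0.034729i ; Y_{2,1}(Ω₂) = -0.019102+0.118514i ; Δ = -0.003340-0.005477i
  [+2]  conj(Y_{2,2})(Ω₁) = +0.059725-0.379749i ; Y_{2,2}(Ω₂) = -0.357634-0.118360i ; Δ = -0.066307+0.128742i
Σ over m = -0.048538+0.000000i; ×(4π/5) → -0.121989+0.000000i. Real part: -0.121989

-0.121989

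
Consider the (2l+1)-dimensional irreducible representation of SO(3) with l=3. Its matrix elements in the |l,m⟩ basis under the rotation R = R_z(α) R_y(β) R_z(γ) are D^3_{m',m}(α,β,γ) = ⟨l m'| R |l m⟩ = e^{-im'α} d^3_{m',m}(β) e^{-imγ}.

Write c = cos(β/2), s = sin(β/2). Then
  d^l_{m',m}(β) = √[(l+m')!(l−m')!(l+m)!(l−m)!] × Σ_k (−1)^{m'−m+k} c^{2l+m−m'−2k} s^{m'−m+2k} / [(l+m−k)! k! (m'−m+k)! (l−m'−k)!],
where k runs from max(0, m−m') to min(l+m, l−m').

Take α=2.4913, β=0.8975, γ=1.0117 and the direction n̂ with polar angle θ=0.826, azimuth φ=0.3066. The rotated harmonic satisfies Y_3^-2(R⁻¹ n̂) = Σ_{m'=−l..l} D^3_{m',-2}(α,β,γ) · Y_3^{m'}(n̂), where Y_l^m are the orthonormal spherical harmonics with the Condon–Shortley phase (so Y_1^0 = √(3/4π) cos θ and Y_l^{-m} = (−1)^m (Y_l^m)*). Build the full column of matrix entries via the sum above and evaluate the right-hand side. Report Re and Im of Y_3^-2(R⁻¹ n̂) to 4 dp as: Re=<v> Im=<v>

Re=0.0693 Im=0.0617

Need the full column D^3_{m',-2} for m'=−3..3 at α=2.4913, β=0.8975, γ=1.0117.
cos(β/2)=0.900990, sin(β/2)=0.433840
d^3_{-3,-2}: single k=1 term ⇒ +0.630965;  D = -0.629306-0.045719i
d^3_{-2,-2}: k∈[0..1] ⇒ +0.534959 -0.620167 = -0.085208;  D = -0.063902-0.056365i
d^3_{-1,-2}: k∈[0..1] ⇒ -0.814572 +0.377727 = -0.436845;  D = +0.085798+0.428337i
d^3_{0,-2}: k∈[0..1] ⇒ +0.679359 -0.157513 = +0.521845;  D = -0.228207+0.469302i
d^3_{1,-2}: k∈[0..1] ⇒ -0.377727 +0.043789 = -0.333938;  D = -0.298045+0.150610i
d^3_{2,-2}: k∈[0..1] ⇒ +0.143789 -0.006668 = +0.137122;  D = -0.134847-0.024872i
d^3_{3,-2}: single k=0 term ⇒ -0.033919;  D = -0.022824-0.025091i
Y_3^{m'}(θ=0.826,φ=0.3066) and Σ D·Y over m':
  (-0.6293-0.0457i)·(+0.1005-0.1319i)  (-0.0639-0.0564i)·(+0.3062-0.2155i)  (+0.0858+0.4283i)·(+0.2939-0.0930i)  (-0.2282+0.4693i)·(-0.1778+0.0000i)  (-0.2980+0.1506i)·(-0.2939-0.0930i)  (-0.1348-0.0249i)·(+0.3062+0.2155i)  (-0.0228-0.0251i)·(-0.1005-0.1319i)
Y_3^-2(R⁻¹ n̂) = +0.069291+0.061711i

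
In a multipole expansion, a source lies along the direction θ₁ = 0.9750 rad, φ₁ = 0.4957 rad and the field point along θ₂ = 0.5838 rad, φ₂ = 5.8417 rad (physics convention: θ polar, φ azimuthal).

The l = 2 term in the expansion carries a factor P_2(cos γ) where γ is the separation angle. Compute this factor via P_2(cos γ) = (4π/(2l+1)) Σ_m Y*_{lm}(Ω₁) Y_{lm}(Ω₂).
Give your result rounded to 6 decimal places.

Addition theorem: P_2(cos γ) = (4π/5) Σ_m Y*_{lm}(Ω₁) Y_{lm}(Ω₂), m = −2…2:
  [-2]  conj(Y_{2,-2})(Ω₁) = +0.144891+0.221443i ; Y_{2,-2}(Ω₂) = +0.074506+0.090674i ; Δ = -0.009284+0.029637i
  [-1]  conj(Y_{2,-1})(Ω₁) = +0.315643+0.170678i ; Y_{2,-1}(Ω₂) = +0.321233+0.151813i ; Δ = +0.075483+0.102746i
  [+0]  conj(Y_{2,0})(Ω₁) = -0.017432-0.000000i ; Y_{2,0}(Ω₂) = +0.343317+0.000000i ; Δ = -0.005985-0.000000i
  [+1]  conj(Y_{2,1})(Ω₁) = -0.315643+0.170678i ; Y_{2,1}(Ω₂) = -0.321233+0.151813i ; Δ = +0.075483-0.102746i
  [+2]  conj(Y_{2,2})(Ω₁) = +0.144891-0.221443i ; Y_{2,2}(Ω₂) = +0.074506-0.090674i ; Δ = -0.009284-0.029637i
Σ over m = +0.126415+0.000000i; ×(4π/5) → +0.317714+0.000000i. Real part: 0.317714

0.317714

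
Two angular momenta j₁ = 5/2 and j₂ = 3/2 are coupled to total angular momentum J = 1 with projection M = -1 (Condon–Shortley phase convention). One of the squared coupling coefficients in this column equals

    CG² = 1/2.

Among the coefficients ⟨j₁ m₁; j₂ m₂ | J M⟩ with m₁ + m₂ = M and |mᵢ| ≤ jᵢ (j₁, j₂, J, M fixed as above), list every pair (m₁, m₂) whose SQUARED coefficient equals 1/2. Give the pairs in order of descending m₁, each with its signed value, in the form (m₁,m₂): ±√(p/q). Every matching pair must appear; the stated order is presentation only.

(-5/2,3/2): −√(1/2)

Admissible pairs with m₁+m₂ = M = -1: (-5/2,3/2), (-3/2,1/2), (-1/2,-1/2), (1/2,-3/2)
  (m₁,m₂)=(1/2,-3/2): CG² = 1/20, CG = +√(1/20)
  (m₁,m₂)=(-1/2,-1/2): CG² = 3/20, CG = −√(3/20)
  (m₁,m₂)=(-3/2,1/2): CG² = 3/10, CG = +√(3/10)
  (m₁,m₂)=(-5/2,3/2): CG² = 1/2, CG = −√(1/2)   ← matches the target
Pairs with CG² = 1/2: (-5/2,3/2): −√(1/2)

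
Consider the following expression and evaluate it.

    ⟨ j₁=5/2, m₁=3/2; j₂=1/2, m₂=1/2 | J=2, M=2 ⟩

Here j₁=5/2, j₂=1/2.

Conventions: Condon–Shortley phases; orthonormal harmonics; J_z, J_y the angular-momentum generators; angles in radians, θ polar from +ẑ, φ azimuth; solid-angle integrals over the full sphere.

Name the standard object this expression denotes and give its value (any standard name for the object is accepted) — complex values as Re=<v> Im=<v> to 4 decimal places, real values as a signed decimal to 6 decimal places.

Clebsch–Gordan coefficient, −√(1/6) ≈ -0.408248

This is a Clebsch–Gordan (vector-coupling) coefficient.
j₁+j₂−J=1  J+j₁−j₂=4  J−j₁+j₂=0  j₁+j₂+J+1=6
(j₁±m₁, j₂±m₂, J±M) = (4,1,1,0,4,0)
P² = 96
sum k=1..1:
  [1] −1/24 = -1/24
S = -1/24
C² = P²·S² = 1/6 ; C = -0.408248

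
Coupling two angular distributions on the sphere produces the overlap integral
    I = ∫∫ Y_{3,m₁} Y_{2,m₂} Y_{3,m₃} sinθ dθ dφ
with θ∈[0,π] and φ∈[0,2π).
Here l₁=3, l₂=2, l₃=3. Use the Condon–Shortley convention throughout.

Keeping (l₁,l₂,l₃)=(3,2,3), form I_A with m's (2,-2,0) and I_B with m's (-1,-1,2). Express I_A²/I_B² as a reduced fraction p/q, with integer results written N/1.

Shared (l₁,l₂,l₃)=(3,2,3): N and (l;000)² cancel in I_A²/I_B².
A: Δ = 2!·4!·2!/9! = 1/3780; Racah Σ t=0..0: t=0:+1/24 = 1/24; ⇒ 3j(3 2 3; 2 -2 0)² = 1/21, sgn -1
B: Δ = 2!·4!·2!/9! = 1/3780; Racah Σ t=0..1: t=0:+1/48 t=1:−1/12 = -1/16; ⇒ 3j(3 2 3; -1 -1 2)² = 1/28, sgn +1
I_A²/I_B² = (1/21)/(1/28) = 4/3

4/3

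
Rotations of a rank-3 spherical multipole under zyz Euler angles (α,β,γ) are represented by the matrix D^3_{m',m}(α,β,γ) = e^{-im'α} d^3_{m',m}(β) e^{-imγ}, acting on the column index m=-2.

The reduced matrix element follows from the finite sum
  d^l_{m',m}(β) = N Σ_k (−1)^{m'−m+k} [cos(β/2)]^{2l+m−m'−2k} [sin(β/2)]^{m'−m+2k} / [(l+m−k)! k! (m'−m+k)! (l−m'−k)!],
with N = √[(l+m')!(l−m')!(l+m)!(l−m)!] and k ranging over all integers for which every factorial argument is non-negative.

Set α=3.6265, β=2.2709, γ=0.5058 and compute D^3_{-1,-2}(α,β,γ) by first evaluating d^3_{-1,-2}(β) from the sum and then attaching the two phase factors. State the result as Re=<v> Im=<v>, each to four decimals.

First d^3_{-1,-2}(β=2.2709), then the phase factors e^{-i(-1)α} and e^{-i(-2)γ}:
Half-angle: c=0.421724, s=0.906724. N=√(2·24·1·120)=75.894664
The bounds max(0,m−m')=0 and min(l+m,l−m')=1 give 2 terms
  k=0: (−1)^1·75.8947/(24)·0.4217^5·0.9067^1 = -0.038249
  k=1: (−1)^2·75.8947/(12)·0.4217^3·0.9067^3 = +0.353624
d^3_{-1,-2}(2.2709) = -0.038249 +0.353624 = +0.315375
Phases: e^{-i·(-1)·3.6265}=-0.884718-0.466126i, e^{-i·(-2)·0.5058}=+0.530505+0.847682i ⇒ D=-0.023407-0.314505i

Re=-0.0234 Im=-0.3145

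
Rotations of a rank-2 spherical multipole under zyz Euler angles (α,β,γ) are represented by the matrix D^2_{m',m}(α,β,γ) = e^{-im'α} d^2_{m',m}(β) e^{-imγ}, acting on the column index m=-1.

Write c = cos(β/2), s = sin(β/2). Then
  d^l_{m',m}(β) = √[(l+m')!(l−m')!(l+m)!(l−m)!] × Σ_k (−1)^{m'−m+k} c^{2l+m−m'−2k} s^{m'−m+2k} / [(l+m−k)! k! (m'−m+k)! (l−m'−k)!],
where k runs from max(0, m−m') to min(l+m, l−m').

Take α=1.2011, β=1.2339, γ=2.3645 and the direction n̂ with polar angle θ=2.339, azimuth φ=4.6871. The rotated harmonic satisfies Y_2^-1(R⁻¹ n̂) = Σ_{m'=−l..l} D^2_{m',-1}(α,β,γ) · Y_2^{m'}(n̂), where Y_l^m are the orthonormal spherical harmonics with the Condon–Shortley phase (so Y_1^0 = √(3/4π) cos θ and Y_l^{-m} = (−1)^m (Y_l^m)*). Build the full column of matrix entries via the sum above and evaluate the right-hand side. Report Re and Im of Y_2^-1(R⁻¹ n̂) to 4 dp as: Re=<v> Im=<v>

Re=0.3209 Im=-0.0871

Need the full column D^2_{m',-1} for m'=−2..2 at α=1.2011, β=1.2339, γ=2.3645.
cos(β/2)=0.815647, sin(β/2)=0.578550
d^2_{-2,-1}: single k=1 term ⇒ +0.627881;  D = +0.034084-0.626955i
d^2_{-1,-1}: k∈[0..1] ⇒ +0.442597 -0.668048 = -0.225451;  D = +0.205486+0.092754i
d^2_{0,-1}: k∈[0..1] ⇒ -0.768994 +0.386902 = -0.382092;  D = +0.272415-0.267927i
d^2_{1,-1}: k∈[0..1] ⇒ +0.668048 -0.112038 = +0.556010;  D = +0.220302+0.510504i
d^2_{2,-1}: single k=0 term ⇒ -0.315904;  D = -0.315680+0.011907i
Y_2^{m'}(θ=2.339,φ=4.6871) and Σ D·Y over m':
  (+0.0341-0.6270i)·(-0.1995-0.0101i)  (+0.2055+0.0928i)·(+0.0098-0.3859i)  (+0.2724-0.2679i)·(+0.1414+0.0000i)  (+0.2203+0.5105i)·(-0.0098-0.3859i)  (-0.3157+0.0119i)·(-0.1995+0.0101i)
Y_2^-1(R⁻¹ n̂) = +0.320926-0.087109i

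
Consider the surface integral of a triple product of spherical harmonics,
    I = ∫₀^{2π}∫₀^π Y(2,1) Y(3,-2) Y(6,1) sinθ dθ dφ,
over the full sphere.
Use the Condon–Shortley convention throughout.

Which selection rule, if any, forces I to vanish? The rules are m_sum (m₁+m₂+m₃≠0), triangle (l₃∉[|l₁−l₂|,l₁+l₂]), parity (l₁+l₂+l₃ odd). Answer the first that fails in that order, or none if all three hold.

m₁+m₂+m₃ = 1 − 2 + 1 = 0  ✓
triangle: need |l₁−l₂| ≤ l₃ ≤ l₁+l₂ = [1,5]; l₃=6 is outside  ✗
parity: l₁+l₂+l₃ = 11 is odd

triangle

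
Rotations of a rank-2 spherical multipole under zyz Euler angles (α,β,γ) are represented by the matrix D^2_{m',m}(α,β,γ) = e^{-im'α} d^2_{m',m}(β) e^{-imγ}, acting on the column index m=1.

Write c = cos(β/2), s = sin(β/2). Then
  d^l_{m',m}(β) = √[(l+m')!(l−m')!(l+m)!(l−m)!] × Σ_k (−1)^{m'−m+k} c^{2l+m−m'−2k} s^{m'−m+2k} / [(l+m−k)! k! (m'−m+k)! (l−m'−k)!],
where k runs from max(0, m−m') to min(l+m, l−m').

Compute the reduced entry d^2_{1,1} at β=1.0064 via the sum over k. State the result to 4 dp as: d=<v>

d=0.0536

d^2_{1,1}(β=1.0064) via the finite sum:
Half-angle: c=0.876044, s=0.482231. N=√(6·1·6·1)=6.000000
Admissible k: 0..1 (factorial args all ≥0)
  k=0: (−1)^0·6.0000/(6)·0.8760^4·0.4822^0 = +0.588984
  k=1: (−1)^1·6.0000/(2)·0.8760^2·0.4822^2 = -0.535407
d^2_{1,1}(1.0064) = +0.588984 -0.535407 = +0.053577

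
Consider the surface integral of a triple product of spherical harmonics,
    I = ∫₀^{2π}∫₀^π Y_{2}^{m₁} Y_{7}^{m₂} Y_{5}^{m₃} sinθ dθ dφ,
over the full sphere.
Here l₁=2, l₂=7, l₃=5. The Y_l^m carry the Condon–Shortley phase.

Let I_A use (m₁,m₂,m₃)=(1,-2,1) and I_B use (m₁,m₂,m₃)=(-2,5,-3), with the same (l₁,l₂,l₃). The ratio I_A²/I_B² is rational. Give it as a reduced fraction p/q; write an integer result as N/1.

Same 2,7,5: normalisation and zero-m 3j drop out of the ratio.
A: Δ: 4! 0! 10! / 15! → 1/15015; sum: t=1:−1/103680 = -1/103680; 3j²(2 7 5; 1 -2 1) = Δ·Π!·Σ² = 4/143  (sign -1)
B: Δ: 4! 0! 10! / 15! → 1/15015; sum: t=4:+1/1935360 = 1/1935360; 3j²(2 7 5; -2 5 -3) = Δ·Π!·Σ² = 3/91  (sign +1)
I_A²/I_B² = (4/143)/(3/91) = 28/33

28/33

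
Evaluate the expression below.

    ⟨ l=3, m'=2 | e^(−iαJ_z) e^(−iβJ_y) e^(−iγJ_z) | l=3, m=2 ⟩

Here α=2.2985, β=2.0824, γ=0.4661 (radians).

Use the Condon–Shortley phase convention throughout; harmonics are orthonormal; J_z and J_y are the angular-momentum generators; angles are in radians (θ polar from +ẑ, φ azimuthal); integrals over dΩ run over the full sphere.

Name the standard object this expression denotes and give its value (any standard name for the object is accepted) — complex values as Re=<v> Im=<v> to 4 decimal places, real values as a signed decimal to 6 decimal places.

Wigner D-matrix element, Re=-0.1647 Im=-0.1547

This is a Wigner D-matrix element — the rotation-matrix element ⟨l m'| R(α,β,γ) |l m⟩ in the angular-momentum basis.
First d^3_{2,2}(β=2.0824), then the phase factors e^{-i(2)α} and e^{-i(2)γ}:
Half-angle: c=0.505185, s=0.863011. N=√(120·1·120·1)=120.000000
k∈{0,1} keeps every argument non-negative
  k=0: (−1)^0·120.0000/(120)·0.5052^6·0.8630^0 = +0.016623
  k=1: (−1)^1·120.0000/(24)·0.5052^4·0.8630^2 = -0.242552
d^3_{2,2}(2.0824) = +0.016623 -0.242552 = -0.225929
Attach z-rotation phases: D = e^{-i(2)(2.2985)}·(-0.225929)·e^{-i(2)(0.4661)} = -0.164695-0.154660i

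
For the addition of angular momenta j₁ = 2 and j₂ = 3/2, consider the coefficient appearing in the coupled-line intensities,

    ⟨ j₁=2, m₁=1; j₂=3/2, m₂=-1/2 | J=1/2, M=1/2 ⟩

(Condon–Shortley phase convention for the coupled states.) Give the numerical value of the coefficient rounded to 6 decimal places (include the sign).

-0.547723  (= −√(3/10))

√[2·3!1!0!/5! · 3!1!1!2!1!0!] = √(6/5)
  +(−1)^1/∏(1,2,0,0,1,0)! = -1/2  (running -1/2)
⟨..|..⟩ = √(6/5)·(-1/2) = -0.547723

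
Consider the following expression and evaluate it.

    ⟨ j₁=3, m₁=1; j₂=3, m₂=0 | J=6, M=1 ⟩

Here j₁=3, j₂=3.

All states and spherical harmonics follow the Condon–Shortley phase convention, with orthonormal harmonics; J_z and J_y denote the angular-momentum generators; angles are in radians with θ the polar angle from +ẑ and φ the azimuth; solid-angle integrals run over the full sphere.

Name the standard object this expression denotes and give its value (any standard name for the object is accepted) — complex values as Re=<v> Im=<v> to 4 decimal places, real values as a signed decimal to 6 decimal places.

Clebsch–Gordan coefficient, +√(25/66) ≈ +0.615457

This is a Clebsch–Gordan (vector-coupling) coefficient.
j₁+j₂−J=0  J+j₁−j₂=6  J−j₁+j₂=6  j₁+j₂+J+1=13
(j₁±m₁, j₂±m₂, J±M) = (4,2,3,3,7,5)
P² = 12441600/11
sum k=0..0:
  [0] +1/1728 = 1/1728
S = 1/1728
C² = P²·S² = 25/66 ; C = +0.615457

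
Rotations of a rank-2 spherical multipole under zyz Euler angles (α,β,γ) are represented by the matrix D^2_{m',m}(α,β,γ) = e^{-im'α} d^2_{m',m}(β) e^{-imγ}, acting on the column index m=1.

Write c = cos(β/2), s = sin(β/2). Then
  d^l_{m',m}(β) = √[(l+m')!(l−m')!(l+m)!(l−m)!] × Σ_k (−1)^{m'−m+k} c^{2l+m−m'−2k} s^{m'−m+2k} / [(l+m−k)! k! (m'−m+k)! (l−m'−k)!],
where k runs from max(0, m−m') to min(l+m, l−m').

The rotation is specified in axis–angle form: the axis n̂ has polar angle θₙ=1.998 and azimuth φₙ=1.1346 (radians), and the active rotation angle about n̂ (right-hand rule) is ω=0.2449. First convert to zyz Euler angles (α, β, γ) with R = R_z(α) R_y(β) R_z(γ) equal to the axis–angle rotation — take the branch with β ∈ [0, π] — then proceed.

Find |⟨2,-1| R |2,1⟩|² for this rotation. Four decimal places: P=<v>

P=0.0013

Axis–angle → zyz. n̂ = (sinθₙcosφₙ, sinθₙsinφₙ, cosθₙ) = (+0.384524, +0.824908, -0.414327), ω = 0.2449.
R = I cosω + sinω [n̂]ₓ + (1−cosω) n̂n̂ᵀ gives
  R = [+0.974573, +0.109922, +0.195253; -0.090993, +0.990466, -0.103430; -0.204761, +0.083033, +0.975284]
β = atan2(√(R₁₃²+R₂₃²), R₃₃) = 0.222794; α = atan2(R₂₃, R₁₃) mod 2π = 5.796044; γ = atan2(R₃₂, −R₃₁) mod 2π = 0.385251
Split into d^2_{-1,1}(β=0.2228) × two z-phases.
With c≡cos(β/2)=0.993802 and s≡sin(β/2)=0.111167, N=[1·6·6·1]^{1/2}=6.000000
Admissible k: 2..3 (factorial args all ≥0)
  k=2: (−1)^0·6.0000/(2)·0.9938^2·0.1112^2 = +0.036616
  k=3: (−1)^1·6.0000/(6)·0.9938^0·0.1112^4 = -0.000153
d^2_{-1,1}(0.2228) = +0.036616 -0.000153 = +0.036463
|D^2_{-1,1}|² = |d^2_{-1,1}(β)|² = (+0.036463)² = 0.001330 (the z-rotation phases have unit modulus)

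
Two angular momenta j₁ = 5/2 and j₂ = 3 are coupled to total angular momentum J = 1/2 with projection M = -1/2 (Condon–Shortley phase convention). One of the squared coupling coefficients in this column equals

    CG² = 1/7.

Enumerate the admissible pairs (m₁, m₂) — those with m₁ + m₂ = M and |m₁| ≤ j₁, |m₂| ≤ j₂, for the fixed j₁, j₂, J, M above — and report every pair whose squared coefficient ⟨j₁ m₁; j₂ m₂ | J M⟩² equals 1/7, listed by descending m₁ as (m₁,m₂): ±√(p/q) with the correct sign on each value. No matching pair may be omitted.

Admissible pairs with m₁+m₂ = M = -1/2: (-5/2,2), (-3/2,1), (-1/2,0), (1/2,-1), (3/2,-2), (5/2,-3)
  (m₁,m₂)=(5/2,-3): CG² = 2/7, CG = +√(2/7)
  (m₁,m₂)=(3/2,-2): CG² = 5/21, CG = −√(5/21)
  (m₁,m₂)=(1/2,-1): CG² = 4/21, CG = +√(4/21)
  (m₁,m₂)=(-1/2,0): CG² = 1/7, CG = −√(1/7)   ← matches the target
  (m₁,m₂)=(-3/2,1): CG² = 2/21, CG = +√(2/21)
  (m₁,m₂)=(-5/2,2): CG² = 1/21, CG = −√(1/21)
Pairs with CG² = 1/7: (-1/2,0): −√(1/7)

(-1/2,0): −√(1/7)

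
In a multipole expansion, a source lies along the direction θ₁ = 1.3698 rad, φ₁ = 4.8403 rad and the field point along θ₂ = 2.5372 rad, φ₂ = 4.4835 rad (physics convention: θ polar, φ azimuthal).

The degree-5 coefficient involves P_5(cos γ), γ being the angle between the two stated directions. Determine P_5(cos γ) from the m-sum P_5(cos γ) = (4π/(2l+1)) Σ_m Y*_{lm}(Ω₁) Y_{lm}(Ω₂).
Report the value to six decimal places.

0.316526

Term-by-term m-sum for l=5 (normalisation 4π/11 = 1.142397):
  term(m=-5) = (-0.002440, 0.011270)   from Y*(Ω₁)=(0.250228, -0.336395), Y(Ω₂)=(-0.025041, 0.011374)
  term(m=-4) = (-0.004868, -0.033669)   from Y*(Ω₁)=(0.235537, 0.132259), Y(Ω₂)=(-0.076740, -0.099856)
  term(m=-3) = (-0.032380, -0.059215)   from Y*(Ω₁)=(0.078139, -0.193535), Y(Ω₂)=(0.204998, -0.250074)
  term(m=-2) = (0.100418, 0.086943)   from Y*(Ω₁)=(0.276713, 0.072375), Y(Ω₂)=(0.416577, 0.205241)
  term(m=-1) = (0.029207, 0.010887)   from Y*(Ω₁)=(0.019030, -0.147961), Y(Ω₂)=(-0.047409, 0.203497)
  term(m=+0) = (0.097197, 0.000000)   from Y*(Ω₁)=(0.287422, -0.000000), Y(Ω₂)=(0.338168, 0.000000)
  term(m=+1) = (0.029207, -0.010887)   from Y*(Ω₁)=(-0.019030, -0.147961), Y(Ω₂)=(0.047409, 0.203497)
  term(m=+2) = (0.100418, -0.086943)   from Y*(Ω₁)=(0.276713, -0.072375), Y(Ω₂)=(0.416577, -0.205241)
  term(m=+3) = (-0.032380, 0.059215)   from Y*(Ω₁)=(-0.078139, -0.193535), Y(Ω₂)=(-0.204998, -0.250074)
  term(m=+4) = (-0.004868, 0.033669)   from Y*(Ω₁)=(0.235537, -0.132259), Y(Ω₂)=(-0.076740, 0.099856)
  term(m=+5) = (-0.002440, -0.011270)   from Y*(Ω₁)=(-0.250228, -0.336395), Y(Ω₂)=(0.025041, 0.011374)
Σ over m = (0.277072, 0.000000); ×(4π/11) → (0.316526, 0.000000). Real part: 0.316526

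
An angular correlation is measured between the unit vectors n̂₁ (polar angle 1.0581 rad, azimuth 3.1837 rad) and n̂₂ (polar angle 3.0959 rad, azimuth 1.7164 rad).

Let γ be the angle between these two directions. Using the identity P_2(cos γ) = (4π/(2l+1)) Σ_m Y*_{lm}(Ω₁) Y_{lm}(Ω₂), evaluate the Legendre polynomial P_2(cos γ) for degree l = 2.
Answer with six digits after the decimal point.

-0.145845

Expand P_2 via completeness: Σ_{m} conj(Y_{2,m}) at Ω₁ times Y_{2,m} at Ω₂ —
  [-2]  conj(Y_{2,-2})(Ω₁) = +0.292290+0.024673i ; Y_{2,-2}(Ω₂) = -0.000772+0.000231i ; Δ = -0.000231+0.000049i
  [-1]  conj(Y_{2,-1})(Ω₁) = -0.329940-0.013901i ; Y_{2,-1}(Ω₂) = +0.005115+0.034878i ; Δ = -0.001203-0.011579i
  [+0]  conj(Y_{2,0})(Ω₁) = -0.087725-0.000000i ; Y_{2,0}(Ω₂) = +0.628809+0.000000i ; Δ = -0.055162-0.000000i
  [+1]  conj(Y_{2,1})(Ω₁) = +0.329940-0.013901i ; Y_{2,1}(Ω₂) = -0.005115+0.034878i ; Δ = -0.001203+0.011579i
  [+2]  conj(Y_{2,2})(Ω₁) = +0.292290-0.024673i ; Y_{2,2}(Ω₂) = -0.000772-0.000231i ; Δ = -0.000231-0.000049i
Σ over m = -0.058030+0.000000i; ×(4π/5) → -0.145845+0.000000i. Real part: -0.145845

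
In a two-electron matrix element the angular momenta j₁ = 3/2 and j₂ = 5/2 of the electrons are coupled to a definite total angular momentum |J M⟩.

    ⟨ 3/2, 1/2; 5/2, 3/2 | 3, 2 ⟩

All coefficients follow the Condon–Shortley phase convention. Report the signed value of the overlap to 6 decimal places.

triangle: 1!·2!·4!/8! = 48/40320
(j±m)!: 2!·1!·4!·1!·5!·1! = 5760
prefactor² = (2J+1)·Δ·N² = 48
  k=0: +1/(0!·1!·1!·4!·1!·0!) = 1/24
  k=1: −1/(1!·0!·0!·3!·2!·1!) = -1/12
Σ = -1/24  ⇒  CG² = 48·(-1/24)² = 1/12
CG = −√(1/12) = -0.288675

−√(1/12) = -0.288675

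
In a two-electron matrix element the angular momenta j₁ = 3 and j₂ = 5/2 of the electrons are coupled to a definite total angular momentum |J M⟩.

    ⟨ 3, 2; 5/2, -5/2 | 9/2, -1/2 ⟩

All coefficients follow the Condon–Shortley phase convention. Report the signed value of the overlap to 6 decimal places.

+0.300312  (= +√(125/1386))

triangle: 1!·5!·4!/11! = 2880/39916800
(j±m)!: 5!·1!·0!·5!·4!·5! = 41472000
prefactor² = (2J+1)·Δ·N² = 2304000/77
  k=0: +1/(0!·1!·1!·0!·4!·4!) = 1/576
Σ = 1/576  ⇒  CG² = 2304000/77·(1/576)² = 125/1386
CG = +√(125/1386) = +0.300312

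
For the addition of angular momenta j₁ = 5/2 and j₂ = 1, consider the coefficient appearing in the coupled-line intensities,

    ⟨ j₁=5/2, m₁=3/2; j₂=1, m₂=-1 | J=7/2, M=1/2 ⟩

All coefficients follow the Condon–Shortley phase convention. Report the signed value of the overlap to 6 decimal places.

+√(1/7) = +0.377964

j₁+j₂−J=0  J+j₁−j₂=5  J−j₁+j₂=2  j₁+j₂+J+1=8
(j₁±m₁, j₂±m₂, J±M) = (4,1,0,2,4,3)
P² = 2304/7
sum k=0..0:
  [0] +1/48 = 1/48
S = 1/48
C² = P²·S² = 1/7 ; C = +0.377964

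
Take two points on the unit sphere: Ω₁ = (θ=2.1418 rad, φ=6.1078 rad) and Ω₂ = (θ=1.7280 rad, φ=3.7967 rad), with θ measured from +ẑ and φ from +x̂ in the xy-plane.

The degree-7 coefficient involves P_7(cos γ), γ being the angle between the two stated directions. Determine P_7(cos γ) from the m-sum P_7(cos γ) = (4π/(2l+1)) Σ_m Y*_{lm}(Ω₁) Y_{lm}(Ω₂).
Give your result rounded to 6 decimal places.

Addition theorem: P_7(cos γ) = (4π/15) Σ_m Y*_{lm}(Ω₁) Y_{lm}(Ω₂), m = −7…7:
  term(m=-7) = -0.061006-0.030969i   from Y*(Ω₁)=+0.050204-0.140538i, Y(Ω₂)=+0.057901-0.454771i
  term(m=-6) = +0.026068+0.093983i   from Y*(Ω₁)=-0.177760+0.311558i, Y(Ω₂)=+0.191559-0.192963i
  term(m=-5) = -0.054010+0.086161i   from Y*(Ω₁)=+0.276764-0.332704i, Y(Ω₂)=-0.232870+0.031379i
  term(m=-4) = +0.045711-0.008336i   from Y*(Ω₁)=-0.121074+0.102298i, Y(Ω₂)=-0.254229-0.145955i
  term(m=-3) = -0.033468-0.025449i   from Y*(Ω₁)=-0.232318+0.134922i, Y(Ω₂)=+0.060154+0.144478i
  term(m=-2) = +0.007869+0.087017i   from Y*(Ω₁)=+0.277159-0.101413i, Y(Ω₂)=-0.076274+0.286052i
  term(m=-1) = +0.013100-0.014339i   from Y*(Ω₁)=+0.152932-0.027101i, Y(Ω₂)=+0.099162-0.076186i
  term(m=+0) = -0.093680-0.000000i   from Y*(Ω₁)=-0.316477-0.000000i, Y(Ω₂)=+0.296009+0.000000i
  term(m=+1) = +0.013100+0.014339i   from Y*(Ω₁)=-0.152932-0.027101i, Y(Ω₂)=-0.099162-0.076186i
  term(m=+2) = +0.007869-0.087017i   from Y*(Ω₁)=+0.277159+0.101413i, Y(Ω₂)=-0.076274-0.286052i
  term(m=+3) = -0.033468+0.025449i   from Y*(Ω₁)=+0.232318+0.134922i, Y(Ω₂)=-0.060154+0.144478i
  term(m=+4) = +0.045711+0.008336i   from Y*(Ω₁)=-0.121074-0.102298i, Y(Ω₂)=-0.254229+0.145955i
  term(m=+5) = -0.054010-0.086161i   from Y*(Ω₁)=-0.276764-0.332704i, Y(Ω₂)=+0.232870+0.031379i
  term(m=+6) = +0.026068-0.093983i   from Y*(Ω₁)=-0.177760-0.311558i, Y(Ω₂)=+0.191559+0.192963i
  term(m=+7) = -0.061006+0.030969i   from Y*(Ω₁)=-0.050204-0.140538i, Y(Ω₂)=-0.057901-0.454771i
Total Σ_m = -0.205150-0.000000i. Multiply by 0.837758: -0.171866-0.000000i. P_7(cos γ) = -0.171866

-0.171866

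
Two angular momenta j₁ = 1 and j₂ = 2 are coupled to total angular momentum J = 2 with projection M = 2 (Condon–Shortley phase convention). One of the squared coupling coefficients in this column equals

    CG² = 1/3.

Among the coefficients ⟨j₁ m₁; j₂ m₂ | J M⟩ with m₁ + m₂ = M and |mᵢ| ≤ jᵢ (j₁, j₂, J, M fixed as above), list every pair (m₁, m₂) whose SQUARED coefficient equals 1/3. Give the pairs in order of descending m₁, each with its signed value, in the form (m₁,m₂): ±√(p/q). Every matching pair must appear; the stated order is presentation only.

Admissible pairs with m₁+m₂ = M = 2: (0,2), (1,1)
  (m₁,m₂)=(1,1): CG² = 1/3, CG = +√(1/3)   ← matches the target
  (m₁,m₂)=(0,2): CG² = 2/3, CG = −√(2/3)
Pairs with CG² = 1/3: (1,1): +√(1/3)

(1,1): +√(1/3)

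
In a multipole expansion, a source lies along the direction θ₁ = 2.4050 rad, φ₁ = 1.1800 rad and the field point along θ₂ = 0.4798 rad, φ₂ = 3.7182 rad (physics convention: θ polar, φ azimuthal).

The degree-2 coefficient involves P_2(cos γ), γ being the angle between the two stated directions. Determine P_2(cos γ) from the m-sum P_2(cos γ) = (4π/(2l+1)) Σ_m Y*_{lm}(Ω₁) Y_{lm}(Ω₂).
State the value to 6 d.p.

Summing Y*_{l m}(θ₁,φ₁)·Y_{l m}(θ₂,φ₂) over m ∈ [−2, 2]; prefactor 4π/(2·2+1) = 2.513274:
  m=-2: (-0.123727+0.122789i) × (+0.033379-0.075233i) = +0.005108+0.013407i  (running Σ = +0.005108+0.013407i)
  m=-1: (-0.146441-0.355451i) × (-0.265197+0.172465i) = +0.100139+0.069008i  (running Σ = +0.105247+0.082416i)
  m=0: (+0.203801-0.000000i) × (+0.429176+0.000000i) = +0.087466+0.000000i  (running Σ = +0.192713+0.082416i)
  m=1: (+0.146441-0.355451i) × (+0.265197+0.172465i) = +0.100139-0.069008i  (running Σ = +0.292852+0.013407i)
  m=2: (-0.123727-0.122789i) × (+0.033379+0.075233i) = +0.005108-0.013407i  (running Σ = +0.297960+0.000000i)
Σ over m = +0.297960+0.000000i; ×(4π/5) → +0.748854+0.000000i. Real part: 0.748854

0.748854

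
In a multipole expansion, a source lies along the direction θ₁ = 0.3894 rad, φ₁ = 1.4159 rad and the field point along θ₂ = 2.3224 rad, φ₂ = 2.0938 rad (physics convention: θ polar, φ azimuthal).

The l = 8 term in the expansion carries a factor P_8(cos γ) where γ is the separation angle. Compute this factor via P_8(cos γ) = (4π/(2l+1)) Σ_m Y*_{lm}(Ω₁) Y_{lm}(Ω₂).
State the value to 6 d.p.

-0.250358

Expand P_8 via completeness: Σ_{m} conj(Y_{8,m}) at Ω₁ times Y_{8,m} at Ω₂ —
  term(m=-8) = +0.000006+0.000007i   from Y*(Ω₁)=+0.000072-0.000210i, Y(Ω₂)=-0.021092+0.036134i
  term(m=-7) = -0.000011-0.000339i   from Y*(Ω₁)=-0.001916-0.001013i, Y(Ω₂)=+0.077640+0.135780i
  term(m=-6) = -0.002751+0.003657i   from Y*(Ω₁)=-0.007981+0.010688i, Y(Ω₂)=+0.343086+0.001225i
  term(m=-5) = +0.026112-0.006609i   from Y*(Ω₁)=+0.040814+0.041715i, Y(Ω₂)=+0.231956-0.399013i
  term(m=-4) = -0.048800-0.022380i   from Y*(Ω₁)=+0.150802-0.107564i, Y(Ω₂)=-0.144320-0.251349i
  term(m=-3) = -0.027570-0.055244i   from Y*(Ω₁)=-0.184578-0.368198i, Y(Ω₂)=+0.149904+0.000268i
  term(m=-2) = -0.045756+0.209534i   from Y*(Ω₁)=-0.537789+0.172146i, Y(Ω₂)=+0.190300-0.328705i
  term(m=-1) = +0.004853-0.003907i   from Y*(Ω₁)=+0.039796+0.254861i, Y(Ω₂)=-0.012064-0.020924i
  term(m=+0) = -0.150852-0.000000i   from Y*(Ω₁)=-0.408609-0.000000i, Y(Ω₂)=+0.369184+0.000000i
  term(m=+1) = +0.004853+0.003907i   from Y*(Ω₁)=-0.039796+0.254861i, Y(Ω₂)=+0.012064-0.020924i
  term(m=+2) = -0.045756-0.209534i   from Y*(Ω₁)=-0.537789-0.172146i, Y(Ω₂)=+0.190300+0.328705i
  term(m=+3) = -0.027570+0.055244i   from Y*(Ω₁)=+0.184578-0.368198i, Y(Ω₂)=-0.149904+0.000268i
  term(m=+4) = -0.048800+0.022380i   from Y*(Ω₁)=+0.150802+0.107564i, Y(Ω₂)=-0.144320+0.251349i
  term(m=+5) = +0.026112+0.006609i   from Y*(Ω₁)=-0.040814+0.041715i, Y(Ω₂)=-0.231956-0.399013i
  term(m=+6) = -0.002751-0.003657i   from Y*(Ω₁)=-0.007981-0.010688i, Y(Ω₂)=+0.343086-0.001225i
  term(m=+7) = -0.000011+0.000339i   from Y*(Ω₁)=+0.001916-0.001013i, Y(Ω₂)=-0.077640+0.135780i
  term(m=+8) = +0.000006-0.000007i   from Y*(Ω₁)=+0.000072+0.000210i, Y(Ω₂)=-0.021092-0.036134i
Accumulated sum -0.338689+0.000000i; after 4π/(2l+1) scaling, -0.250358+0.000000i ⇒ P_8 = -0.250358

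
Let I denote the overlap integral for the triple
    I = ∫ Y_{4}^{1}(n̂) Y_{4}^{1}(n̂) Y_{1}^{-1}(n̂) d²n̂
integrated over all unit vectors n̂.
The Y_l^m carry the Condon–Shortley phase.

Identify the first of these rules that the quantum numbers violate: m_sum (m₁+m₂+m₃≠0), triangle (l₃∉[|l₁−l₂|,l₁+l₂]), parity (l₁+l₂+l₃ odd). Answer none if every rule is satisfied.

m₁+m₂+m₃ = 1 + 1 − 1 = 1  ✗
triangle: |4−4|=0 ≤ l₃=1 ≤ 4+4=8
parity: l₁+l₂+l₃ = 9 is odd

m_sum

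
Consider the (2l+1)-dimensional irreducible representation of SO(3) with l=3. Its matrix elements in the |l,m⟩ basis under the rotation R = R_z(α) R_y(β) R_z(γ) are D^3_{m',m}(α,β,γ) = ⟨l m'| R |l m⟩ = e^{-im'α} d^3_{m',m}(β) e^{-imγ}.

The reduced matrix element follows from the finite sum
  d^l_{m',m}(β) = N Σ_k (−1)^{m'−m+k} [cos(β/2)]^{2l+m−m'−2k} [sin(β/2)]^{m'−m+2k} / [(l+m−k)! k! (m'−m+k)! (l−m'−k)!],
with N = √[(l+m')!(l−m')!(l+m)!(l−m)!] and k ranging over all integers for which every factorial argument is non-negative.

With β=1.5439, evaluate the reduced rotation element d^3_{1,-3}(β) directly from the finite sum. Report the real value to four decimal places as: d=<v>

d=0.4708

d^3_{1,-3}(β=1.5439) via the finite sum:
With c≡cos(β/2)=0.716552 and s≡sin(β/2)=0.697534, N=[24·2·1·720]^{1/2}=185.903201
k: max(0,(-3)−(1))=0 … min(3+(-3),3−(1))=0
  k=0: (−1)^4·185.9032/(48)·0.7166^2·0.6975^4 = +0.470763
d^3_{1,-3}(1.5439) = +0.470763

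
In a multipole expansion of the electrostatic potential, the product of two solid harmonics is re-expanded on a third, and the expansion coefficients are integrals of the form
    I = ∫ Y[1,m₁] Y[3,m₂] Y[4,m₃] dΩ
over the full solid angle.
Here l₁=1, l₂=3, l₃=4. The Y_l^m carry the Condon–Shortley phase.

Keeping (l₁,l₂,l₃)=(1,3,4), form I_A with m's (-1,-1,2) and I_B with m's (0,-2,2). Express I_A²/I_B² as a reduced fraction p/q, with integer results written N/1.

l's match ⇒ only the (l;m) 3-j factors differ between A and B.
A: triangle coeff Δ(1,3,4) = 1/252; Σ_t [0,0]: t=0:+1/96 = 1/96; (3j)²=5/84 [(1 3 4; -1 -1 2)], sign=+1
B: triangle coeff Δ(1,3,4) = 1/252; Σ_t [0,0]: t=0:+1/120 = 1/120; (3j)²=1/21 [(1 3 4; 0 -2 2)], sign=+1
I_A²/I_B² = (5/84)/(1/21) = 5/4

5/4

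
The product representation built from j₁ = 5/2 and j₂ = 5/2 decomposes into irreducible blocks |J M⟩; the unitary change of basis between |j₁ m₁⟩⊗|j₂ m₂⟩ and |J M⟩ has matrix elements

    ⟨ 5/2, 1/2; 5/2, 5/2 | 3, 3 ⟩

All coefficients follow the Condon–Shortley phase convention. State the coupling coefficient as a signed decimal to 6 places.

√[7·2!3!3!/9! · 3!2!5!0!6!0!] = √(1440)
  +(−1)^2/∏(2,0,0,3,3,0)! = 1/72  (running 1/72)
⟨..|..⟩ = √(1440)·(1/72) = +0.527046

+0.527046  (= +√(5/18))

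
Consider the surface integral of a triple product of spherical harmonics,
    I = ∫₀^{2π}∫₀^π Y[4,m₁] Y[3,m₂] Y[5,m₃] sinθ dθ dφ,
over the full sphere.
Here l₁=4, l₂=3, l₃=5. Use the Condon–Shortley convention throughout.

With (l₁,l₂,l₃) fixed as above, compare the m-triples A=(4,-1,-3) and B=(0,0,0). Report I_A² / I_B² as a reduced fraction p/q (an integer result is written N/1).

98/75

Same 4,3,5: normalisation and zero-m 3j drop out of the ratio.
A: Δ: 2! 6! 4! / 13! → 1/180180; sum: t=0:+1/5760 = 1/5760; 3j²(4 3 5; 4 -1 -3) = Δ·Π!·Σ² = 56/2145  (sign +1)
B: Δ: 2! 6! 4! / 13! → 1/180180; sum: t=0:+1/576 t=1:−1/144 t=2:+1/576 = -1/288; 3j²(4 3 5; 0 0 0) = Δ·Π!·Σ² = 20/1001  (sign +1)
I_A²/I_B² = (56/2145)/(20/1001) = 98/75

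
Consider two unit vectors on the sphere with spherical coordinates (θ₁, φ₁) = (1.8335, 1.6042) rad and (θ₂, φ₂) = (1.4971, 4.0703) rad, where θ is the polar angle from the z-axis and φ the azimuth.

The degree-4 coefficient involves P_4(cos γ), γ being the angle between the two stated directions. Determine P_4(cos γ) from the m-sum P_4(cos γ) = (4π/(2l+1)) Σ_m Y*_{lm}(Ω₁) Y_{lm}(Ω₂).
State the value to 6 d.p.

-0.308874

Addition theorem: P_4(cos γ) = (4π/9) Σ_m Y*_{lm}(Ω₁) Y_{lm}(Ω₂), m = −4…4:
  term(m=-4) = -0.152451+0.071700i   from Y*(Ω₁)=+0.381426+0.051270i, Y(Ω₂)=-0.367774+0.237414i
  term(m=-3) = -0.011776+0.024028i   from Y*(Ω₁)=-0.029286+0.291260i, Y(Ω₂)=+0.085697+0.031814i
  term(m=-2) = +0.011494+0.051447i   from Y*(Ω₁)=+0.164324+0.010994i, Y(Ω₂)=+0.090491+0.307026i
  term(m=-1) = +0.024084+0.019297i   from Y*(Ω₁)=-0.010016+0.299750i, Y(Ω₂)=+0.061622-0.082405i
  term(m=+0) = +0.036082+0.000000i   from Y*(Ω₁)=+0.120170-0.000000i, Y(Ω₂)=+0.300261+0.000000i
  term(m=+1) = +0.024084-0.019297i   from Y*(Ω₁)=+0.010016+0.299750i, Y(Ω₂)=-0.061622-0.082405i
  term(m=+2) = +0.011494-0.051447i   from Y*(Ω₁)=+0.164324-0.010994i, Y(Ω₂)=+0.090491-0.307026i
  term(m=+3) = -0.011776-0.024028i   from Y*(Ω₁)=+0.029286+0.291260i, Y(Ω₂)=-0.085697+0.031814i
  term(m=+4) = -0.152451-0.071700i   from Y*(Ω₁)=+0.381426-0.051270i, Y(Ω₂)=-0.367774-0.237414i
Accumulated sum -0.221214+0.000000i; after 4π/(2l+1) scaling, -0.308874+0.000000i ⇒ P_4 = -0.308874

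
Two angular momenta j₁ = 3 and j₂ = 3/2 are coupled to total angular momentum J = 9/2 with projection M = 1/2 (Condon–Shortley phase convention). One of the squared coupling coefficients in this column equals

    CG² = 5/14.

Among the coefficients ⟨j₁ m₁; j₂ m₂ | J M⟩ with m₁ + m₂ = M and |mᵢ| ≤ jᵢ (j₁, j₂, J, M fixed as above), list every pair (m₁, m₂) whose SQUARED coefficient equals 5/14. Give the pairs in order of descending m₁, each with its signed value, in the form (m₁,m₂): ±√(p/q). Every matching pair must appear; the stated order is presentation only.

Admissible pairs with m₁+m₂ = M = 1/2: (-1,3/2), (0,1/2), (1,-1/2), (2,-3/2)
  (m₁,m₂)=(2,-3/2): CG² = 1/21, CG = +√(1/21)
  (m₁,m₂)=(1,-1/2): CG² = 5/14, CG = +√(5/14)   ← matches the target
  (m₁,m₂)=(0,1/2): CG² = 10/21, CG = +√(10/21)
  (m₁,m₂)=(-1,3/2): CG² = 5/42, CG = +√(5/42)
Pairs with CG² = 5/14: (1,-1/2): +√(5/14)

(1,-1/2): +√(5/14)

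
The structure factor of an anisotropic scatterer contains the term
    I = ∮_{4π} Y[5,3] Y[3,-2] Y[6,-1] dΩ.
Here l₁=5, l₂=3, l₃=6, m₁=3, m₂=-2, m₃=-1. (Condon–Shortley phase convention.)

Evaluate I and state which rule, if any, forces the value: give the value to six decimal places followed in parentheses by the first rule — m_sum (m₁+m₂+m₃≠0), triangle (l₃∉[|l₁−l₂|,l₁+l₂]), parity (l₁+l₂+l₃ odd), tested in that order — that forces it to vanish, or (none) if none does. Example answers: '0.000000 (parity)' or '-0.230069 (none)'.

0.166435 (none)

m-sum 0 ✓  L=14 even ✓  2≤6≤8 ✓
Π(2lᵢ+1) = 11×7×13 = 1001
triangle coeff Δ(5,3,6) = 1/675675
Σ_t [0,2]: t=0:+1/8640 t=1:−1/2304 t=2:+1/8640 = -7/34560
(3j)²=7/429 [(5 3 6; 0 0 0)], sign=-1
Σ_t [0,1]: t=0:+1/17280 t=1:−1/120960 = 1/20160
(3j)²=64/3003 [(5 3 6; 3 -2 -1)], sign=-1
⇒ 4πI² = 448/1287
I = (+1)√(448/1287/(4π)) = 0.16643505
No selection rule forces the value: the integral is nonzero (none).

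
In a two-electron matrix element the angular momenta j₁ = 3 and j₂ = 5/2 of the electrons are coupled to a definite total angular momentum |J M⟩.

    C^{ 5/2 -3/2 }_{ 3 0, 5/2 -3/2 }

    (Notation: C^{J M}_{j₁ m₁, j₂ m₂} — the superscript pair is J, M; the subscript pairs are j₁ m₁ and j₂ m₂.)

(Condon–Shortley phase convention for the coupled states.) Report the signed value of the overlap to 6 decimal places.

j₁+j₂−J=3  J+j₁−j₂=3  J−j₁+j₂=2  j₁+j₂+J+1=9
(j₁±m₁, j₂±m₂, J±M) = (3,3,1,4,1,4)
P² = 864/35
sum k=0..1:
  [0] +1/36 = 1/36
  [1] −1/8 = -1/8
S = -7/72
C² = P²·S² = 7/30 ; C = -0.483046

−√(7/30) ≈ -0.483046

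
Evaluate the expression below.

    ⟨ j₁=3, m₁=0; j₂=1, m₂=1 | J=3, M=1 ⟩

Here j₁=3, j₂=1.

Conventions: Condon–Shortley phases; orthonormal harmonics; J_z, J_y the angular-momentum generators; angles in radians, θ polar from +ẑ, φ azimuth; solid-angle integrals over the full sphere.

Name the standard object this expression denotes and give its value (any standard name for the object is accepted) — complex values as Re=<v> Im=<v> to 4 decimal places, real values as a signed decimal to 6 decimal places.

This is a Clebsch–Gordan (vector-coupling) coefficient.
triangle: 1!*5!*1!/8! = 120/40320
(j±m)!: 3!*3!*2!*0!*4!*2! = 3456
prefactor² = (2J+1)*Δ*N² = 72
  k=1: −1/(1!*0!*2!*1!*3!*0!) = -1/12
Σ = -1/12  ⇒  CG² = 72*(-1/12)² = 1/2
CG = −√(1/2) = -0.707107

Clebsch–Gordan coefficient, −√(1/2) ≈ -0.707107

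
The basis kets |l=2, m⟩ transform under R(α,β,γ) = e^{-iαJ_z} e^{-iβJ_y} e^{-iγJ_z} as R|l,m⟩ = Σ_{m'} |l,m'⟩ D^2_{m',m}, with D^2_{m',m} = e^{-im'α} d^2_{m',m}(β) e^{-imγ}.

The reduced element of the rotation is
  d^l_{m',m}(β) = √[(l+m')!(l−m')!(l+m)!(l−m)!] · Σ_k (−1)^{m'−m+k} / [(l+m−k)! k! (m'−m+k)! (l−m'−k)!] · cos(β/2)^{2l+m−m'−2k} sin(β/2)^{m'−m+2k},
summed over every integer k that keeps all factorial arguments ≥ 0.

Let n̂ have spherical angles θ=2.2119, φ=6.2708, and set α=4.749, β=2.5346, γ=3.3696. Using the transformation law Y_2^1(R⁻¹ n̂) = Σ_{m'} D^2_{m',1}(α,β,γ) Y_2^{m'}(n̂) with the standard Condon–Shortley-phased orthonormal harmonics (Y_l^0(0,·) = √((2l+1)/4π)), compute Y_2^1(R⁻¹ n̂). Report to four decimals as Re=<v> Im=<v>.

Need the full column D^2_{m',1} for m'=−2..2 at α=4.7490, β=2.5346, γ=3.3696.
cos(β/2)=0.298859, sin(β/2)=0.954297
d^2_{-2,1}: single k=3 term ⇒ +0.519454;  D = +0.513244-0.080083i
d^2_{-1,1}: k∈[2..3] ⇒ +0.244017 -0.829345 = -0.585328;  D = -0.111347-0.574639i
d^2_{0,1}: k∈[1..2] ⇒ +0.062396 -0.636198 = -0.573802;  D = +0.558952-0.129701i
d^2_{1,1}: k∈[0..1] ⇒ +0.007977 -0.244017 = -0.236040;  D = +0.061734+0.227824i
d^2_{2,1}: single k=0 term ⇒ -0.050946;  D = -0.048652+0.015115i
Y_2^{m'}(θ=2.2119,φ=6.2708) and Σ D·Y over m':
  (+0.5132-0.0801i)·(+0.2480+0.0061i)  (-0.1113-0.5746i)·(-0.3703-0.0046i)  (+0.5590-0.1297i)·(+0.0231+0.0000i)  (+0.0617+0.2278i)·(+0.3703-0.0046i)  (-0.0487+0.0151i)·(+0.2480-0.0061i)
Y_2^1(R⁻¹ n̂) = +0.191200+0.281706i

Re=0.1912 Im=0.2817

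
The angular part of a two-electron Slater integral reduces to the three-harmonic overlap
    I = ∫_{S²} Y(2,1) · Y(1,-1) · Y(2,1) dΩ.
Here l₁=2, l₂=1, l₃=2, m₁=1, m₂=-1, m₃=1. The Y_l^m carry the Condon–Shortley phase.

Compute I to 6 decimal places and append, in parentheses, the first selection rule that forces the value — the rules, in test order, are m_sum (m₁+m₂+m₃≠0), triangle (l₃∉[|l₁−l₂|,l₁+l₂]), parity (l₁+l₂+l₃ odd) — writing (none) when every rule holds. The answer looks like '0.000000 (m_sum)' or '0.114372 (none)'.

0.000000 (m_sum)

1 − 1 + 1 = 1 ≠ 0: azimuthal integral kills it; I = 0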